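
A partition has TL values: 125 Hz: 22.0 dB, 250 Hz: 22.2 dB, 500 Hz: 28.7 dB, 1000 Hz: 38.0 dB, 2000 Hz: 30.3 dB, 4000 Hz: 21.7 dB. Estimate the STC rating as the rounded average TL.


Given TL values at each frequency:
  125 Hz: 22.0 dB
  250 Hz: 22.2 dB
  500 Hz: 28.7 dB
  1000 Hz: 38.0 dB
  2000 Hz: 30.3 dB
  4000 Hz: 21.7 dB
Formula: STC ~ round(average of TL values)
Sum = 22.0 + 22.2 + 28.7 + 38.0 + 30.3 + 21.7 = 162.9
Average = 162.9 / 6 = 27.15
Rounded: 27

27


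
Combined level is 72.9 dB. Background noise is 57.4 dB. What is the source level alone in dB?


Given values:
  L_total = 72.9 dB, L_bg = 57.4 dB
Formula: L_source = 10 * log10(10^(L_total/10) - 10^(L_bg/10))
Convert to linear:
  10^(72.9/10) = 19498445.9976
  10^(57.4/10) = 549540.8739
Difference: 19498445.9976 - 549540.8739 = 18948905.1237
L_source = 10 * log10(18948905.1237) = 72.78

72.78 dB


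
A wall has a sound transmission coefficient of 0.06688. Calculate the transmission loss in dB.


Given values:
  tau = 0.06688
Formula: TL = 10 * log10(1 / tau)
Compute 1 / tau = 1 / 0.06688 = 14.9522
Compute log10(14.9522) = 1.174705
TL = 10 * 1.174705 = 11.75

11.75 dB


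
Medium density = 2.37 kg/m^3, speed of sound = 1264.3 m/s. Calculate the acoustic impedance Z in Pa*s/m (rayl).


Given values:
  rho = 2.37 kg/m^3
  c = 1264.3 m/s
Formula: Z = rho * c
Z = 2.37 * 1264.3
Z = 2996.39

2996.39 rayl


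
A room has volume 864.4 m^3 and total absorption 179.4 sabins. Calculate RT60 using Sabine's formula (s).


Given values:
  V = 864.4 m^3
  A = 179.4 sabins
Formula: RT60 = 0.161 * V / A
Numerator: 0.161 * 864.4 = 139.1684
RT60 = 139.1684 / 179.4 = 0.776

0.776 s


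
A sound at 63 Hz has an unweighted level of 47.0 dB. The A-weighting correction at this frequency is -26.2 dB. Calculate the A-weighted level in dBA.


Given values:
  SPL = 47.0 dB
  A-weighting at 63 Hz = -26.2 dB
Formula: L_A = SPL + A_weight
L_A = 47.0 + (-26.2)
L_A = 20.8

20.8 dBA


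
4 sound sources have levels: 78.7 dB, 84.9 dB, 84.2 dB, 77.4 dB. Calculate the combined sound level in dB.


Formula: L_total = 10 * log10( sum(10^(Li/10)) )
  Source 1: 10^(78.7/10) = 74131024.1301
  Source 2: 10^(84.9/10) = 309029543.2514
  Source 3: 10^(84.2/10) = 263026799.1895
  Source 4: 10^(77.4/10) = 54954087.3858
Sum of linear values = 701141453.9568
L_total = 10 * log10(701141453.9568) = 88.46

88.46 dB


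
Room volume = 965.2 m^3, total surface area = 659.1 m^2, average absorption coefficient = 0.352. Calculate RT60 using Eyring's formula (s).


Given values:
  V = 965.2 m^3, S = 659.1 m^2, alpha = 0.352
Formula: RT60 = 0.161 * V / (-S * ln(1 - alpha))
Compute ln(1 - 0.352) = ln(0.648) = -0.433865
Denominator: -659.1 * -0.433865 = 285.9604
Numerator: 0.161 * 965.2 = 155.3972
RT60 = 155.3972 / 285.9604 = 0.543

0.543 s


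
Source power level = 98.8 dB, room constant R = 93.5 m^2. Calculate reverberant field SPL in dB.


Given values:
  Lw = 98.8 dB, R = 93.5 m^2
Formula: SPL = Lw + 10 * log10(4 / R)
Compute 4 / R = 4 / 93.5 = 0.042781
Compute 10 * log10(0.042781) = -13.6875
SPL = 98.8 + (-13.6875) = 85.11

85.11 dB


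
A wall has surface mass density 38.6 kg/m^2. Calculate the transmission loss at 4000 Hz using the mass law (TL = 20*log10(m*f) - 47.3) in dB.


Given values:
  m = 38.6 kg/m^2, f = 4000 Hz
Formula: TL = 20 * log10(m * f) - 47.3
Compute m * f = 38.6 * 4000 = 154400.0
Compute log10(154400.0) = 5.188647
Compute 20 * 5.188647 = 103.7729
TL = 103.7729 - 47.3 = 56.47

56.47 dB


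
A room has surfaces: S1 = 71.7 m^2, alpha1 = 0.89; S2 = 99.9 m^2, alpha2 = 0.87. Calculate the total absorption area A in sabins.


Given surfaces:
  Surface 1: 71.7 * 0.89 = 63.813
  Surface 2: 99.9 * 0.87 = 86.913
Formula: A = sum(Si * alpha_i)
A = 63.813 + 86.913
A = 150.73

150.73 sabins


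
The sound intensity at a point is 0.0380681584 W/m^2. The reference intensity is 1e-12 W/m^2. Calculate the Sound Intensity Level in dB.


Given values:
  I = 0.0380681584 W/m^2
  I_ref = 1e-12 W/m^2
Formula: SIL = 10 * log10(I / I_ref)
Compute ratio: I / I_ref = 38068158400
Compute log10: log10(38068158400) = 10.580562
Multiply: SIL = 10 * 10.580562 = 105.81

105.81 dB


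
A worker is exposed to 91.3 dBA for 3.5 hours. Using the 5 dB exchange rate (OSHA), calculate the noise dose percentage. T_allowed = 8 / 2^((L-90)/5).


Given values:
  L = 91.3 dBA, T = 3.5 hours
Formula: T_allowed = 8 / 2^((L - 90) / 5)
Compute exponent: (91.3 - 90) / 5 = 0.26
Compute 2^(0.26) = 1.197479
T_allowed = 8 / 1.197479 = 6.680702 hours
Dose = (T / T_allowed) * 100
Dose = (3.5 / 6.680702) * 100 = 52.39

52.39 %


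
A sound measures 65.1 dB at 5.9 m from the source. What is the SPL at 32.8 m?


Given values:
  SPL1 = 65.1 dB, r1 = 5.9 m, r2 = 32.8 m
Formula: SPL2 = SPL1 - 20 * log10(r2 / r1)
Compute ratio: r2 / r1 = 32.8 / 5.9 = 5.5593
Compute log10: log10(5.5593) = 0.74502
Compute drop: 20 * 0.74502 = 14.9004
SPL2 = 65.1 - 14.9004 = 50.2

50.2 dB


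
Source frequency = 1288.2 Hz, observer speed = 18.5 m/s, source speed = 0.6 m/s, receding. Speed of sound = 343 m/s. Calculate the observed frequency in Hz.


Given values:
  f_s = 1288.2 Hz, v_o = 18.5 m/s, v_s = 0.6 m/s
  Direction: receding
Formula: f_o = f_s * (c - v_o) / (c + v_s)
Numerator: c - v_o = 343 - 18.5 = 324.5
Denominator: c + v_s = 343 + 0.6 = 343.6
f_o = 1288.2 * 324.5 / 343.6 = 1216.59

1216.59 Hz


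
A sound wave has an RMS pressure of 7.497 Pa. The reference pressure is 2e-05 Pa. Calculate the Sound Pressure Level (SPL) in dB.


Given values:
  p = 7.497 Pa
  p_ref = 2e-05 Pa
Formula: SPL = 20 * log10(p / p_ref)
Compute ratio: p / p_ref = 7.497 / 2e-05 = 374850
Compute log10: log10(374850) = 5.573858
Multiply: SPL = 20 * 5.573858 = 111.48

111.48 dB


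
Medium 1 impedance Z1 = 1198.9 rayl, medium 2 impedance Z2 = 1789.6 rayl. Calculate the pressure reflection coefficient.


Given values:
  Z1 = 1198.9 rayl, Z2 = 1789.6 rayl
Formula: R = (Z2 - Z1) / (Z2 + Z1)
Numerator: Z2 - Z1 = 1789.6 - 1198.9 = 590.7
Denominator: Z2 + Z1 = 1789.6 + 1198.9 = 2988.5
R = 590.7 / 2988.5 = 0.1977

0.1977


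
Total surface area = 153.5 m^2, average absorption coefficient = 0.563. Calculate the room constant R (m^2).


Given values:
  S = 153.5 m^2, alpha = 0.563
Formula: R = S * alpha / (1 - alpha)
Numerator: 153.5 * 0.563 = 86.4205
Denominator: 1 - 0.563 = 0.437
R = 86.4205 / 0.437 = 197.76

197.76 m^2


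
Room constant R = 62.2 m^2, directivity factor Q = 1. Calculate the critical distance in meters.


Given values:
  R = 62.2 m^2, Q = 1
Formula: d_c = 0.141 * sqrt(Q * R)
Compute Q * R = 1 * 62.2 = 62.2
Compute sqrt(62.2) = 7.8867
d_c = 0.141 * 7.8867 = 1.112

1.112 m


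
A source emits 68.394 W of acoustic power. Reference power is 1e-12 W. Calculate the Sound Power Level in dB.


Given values:
  W = 68.394 W
  W_ref = 1e-12 W
Formula: SWL = 10 * log10(W / W_ref)
Compute ratio: W / W_ref = 68394000000000
Compute log10: log10(68394000000000) = 13.835018
Multiply: SWL = 10 * 13.835018 = 138.35

138.35 dB


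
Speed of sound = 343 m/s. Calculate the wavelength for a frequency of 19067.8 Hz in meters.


Given values:
  c = 343 m/s, f = 19067.8 Hz
Formula: lambda = c / f
lambda = 343 / 19067.8
lambda = 0.018

0.018 m


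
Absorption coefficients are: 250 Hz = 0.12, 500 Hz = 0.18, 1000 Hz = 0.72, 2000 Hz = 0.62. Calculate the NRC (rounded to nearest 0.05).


Given values:
  a_250 = 0.12, a_500 = 0.18
  a_1000 = 0.72, a_2000 = 0.62
Formula: NRC = (a250 + a500 + a1000 + a2000) / 4
Sum = 0.12 + 0.18 + 0.72 + 0.62 = 1.64
NRC = 1.64 / 4 = 0.41
Rounded to nearest 0.05: 0.4

0.4


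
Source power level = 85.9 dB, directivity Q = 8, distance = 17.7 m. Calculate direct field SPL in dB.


Given values:
  Lw = 85.9 dB, Q = 8, r = 17.7 m
Formula: SPL = Lw + 10 * log10(Q / (4 * pi * r^2))
Compute 4 * pi * r^2 = 4 * pi * 17.7^2 = 3936.9182
Compute Q / denom = 8 / 3936.9182 = 0.00203205
Compute 10 * log10(0.00203205) = -26.9207
SPL = 85.9 + (-26.9207) = 58.98

58.98 dB


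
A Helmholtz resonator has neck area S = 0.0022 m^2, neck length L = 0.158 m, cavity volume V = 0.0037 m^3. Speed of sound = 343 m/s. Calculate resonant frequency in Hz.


Given values:
  S = 0.0022 m^2, L = 0.158 m, V = 0.0037 m^3, c = 343 m/s
Formula: f = (c / (2*pi)) * sqrt(S / (V * L))
Compute V * L = 0.0037 * 0.158 = 0.0005846
Compute S / (V * L) = 0.0022 / 0.0005846 = 3.7633
Compute sqrt(3.7633) = 1.939923
Compute c / (2*pi) = 343 / 6.283185 = 54.590148
f = 54.590148 * 1.939923 = 105.9

105.9 Hz


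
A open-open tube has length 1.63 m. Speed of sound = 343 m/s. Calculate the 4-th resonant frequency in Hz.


Given values:
  Tube type: open-open, L = 1.63 m, c = 343 m/s, n = 4
Formula: f_n = n * c / (2 * L)
Compute 2 * L = 2 * 1.63 = 3.26
f = 4 * 343 / 3.26
f = 420.86

420.86 Hz


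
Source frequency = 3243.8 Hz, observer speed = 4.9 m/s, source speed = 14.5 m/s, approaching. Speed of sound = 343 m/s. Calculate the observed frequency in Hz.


Given values:
  f_s = 3243.8 Hz, v_o = 4.9 m/s, v_s = 14.5 m/s
  Direction: approaching
Formula: f_o = f_s * (c + v_o) / (c - v_s)
Numerator: c + v_o = 343 + 4.9 = 347.9
Denominator: c - v_s = 343 - 14.5 = 328.5
f_o = 3243.8 * 347.9 / 328.5 = 3435.37

3435.37 Hz


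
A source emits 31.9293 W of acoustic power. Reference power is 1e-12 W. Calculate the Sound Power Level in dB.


Given values:
  W = 31.9293 W
  W_ref = 1e-12 W
Formula: SWL = 10 * log10(W / W_ref)
Compute ratio: W / W_ref = 31929300000000
Compute log10: log10(31929300000000) = 13.504189
Multiply: SWL = 10 * 13.504189 = 135.04

135.04 dB


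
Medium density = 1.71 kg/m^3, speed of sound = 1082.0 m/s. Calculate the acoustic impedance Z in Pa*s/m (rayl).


Given values:
  rho = 1.71 kg/m^3
  c = 1082.0 m/s
Formula: Z = rho * c
Z = 1.71 * 1082.0
Z = 1850.22

1850.22 rayl


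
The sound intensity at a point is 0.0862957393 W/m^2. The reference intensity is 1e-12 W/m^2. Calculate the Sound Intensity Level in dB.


Given values:
  I = 0.0862957393 W/m^2
  I_ref = 1e-12 W/m^2
Formula: SIL = 10 * log10(I / I_ref)
Compute ratio: I / I_ref = 86295739300
Compute log10: log10(86295739300) = 10.935989
Multiply: SIL = 10 * 10.935989 = 109.36

109.36 dB


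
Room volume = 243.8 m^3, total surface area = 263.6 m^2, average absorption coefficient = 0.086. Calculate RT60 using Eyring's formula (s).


Given values:
  V = 243.8 m^3, S = 263.6 m^2, alpha = 0.086
Formula: RT60 = 0.161 * V / (-S * ln(1 - alpha))
Compute ln(1 - 0.086) = ln(0.914) = -0.089925
Denominator: -263.6 * -0.089925 = 23.7042
Numerator: 0.161 * 243.8 = 39.2518
RT60 = 39.2518 / 23.7042 = 1.656

1.656 s


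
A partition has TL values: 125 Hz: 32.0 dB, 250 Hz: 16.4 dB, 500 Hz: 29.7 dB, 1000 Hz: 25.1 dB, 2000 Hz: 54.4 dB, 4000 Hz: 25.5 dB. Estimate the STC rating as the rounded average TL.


Given TL values at each frequency:
  125 Hz: 32.0 dB
  250 Hz: 16.4 dB
  500 Hz: 29.7 dB
  1000 Hz: 25.1 dB
  2000 Hz: 54.4 dB
  4000 Hz: 25.5 dB
Formula: STC ~ round(average of TL values)
Sum = 32.0 + 16.4 + 29.7 + 25.1 + 54.4 + 25.5 = 183.1
Average = 183.1 / 6 = 30.52
Rounded: 31

31


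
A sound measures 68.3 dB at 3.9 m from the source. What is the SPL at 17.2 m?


Given values:
  SPL1 = 68.3 dB, r1 = 3.9 m, r2 = 17.2 m
Formula: SPL2 = SPL1 - 20 * log10(r2 / r1)
Compute ratio: r2 / r1 = 17.2 / 3.9 = 4.4103
Compute log10: log10(4.4103) = 0.644468
Compute drop: 20 * 0.644468 = 12.8894
SPL2 = 68.3 - 12.8894 = 55.41

55.41 dB


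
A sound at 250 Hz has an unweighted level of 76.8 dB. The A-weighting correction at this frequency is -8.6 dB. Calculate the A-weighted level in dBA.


Given values:
  SPL = 76.8 dB
  A-weighting at 250 Hz = -8.6 dB
Formula: L_A = SPL + A_weight
L_A = 76.8 + (-8.6)
L_A = 68.2

68.2 dBA


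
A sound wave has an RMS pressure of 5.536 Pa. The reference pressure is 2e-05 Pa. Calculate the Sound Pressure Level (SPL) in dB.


Given values:
  p = 5.536 Pa
  p_ref = 2e-05 Pa
Formula: SPL = 20 * log10(p / p_ref)
Compute ratio: p / p_ref = 5.536 / 2e-05 = 276800
Compute log10: log10(276800) = 5.442166
Multiply: SPL = 20 * 5.442166 = 108.84

108.84 dB


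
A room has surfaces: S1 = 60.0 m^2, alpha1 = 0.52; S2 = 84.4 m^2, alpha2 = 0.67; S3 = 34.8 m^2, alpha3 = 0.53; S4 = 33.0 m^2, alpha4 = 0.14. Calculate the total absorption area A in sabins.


Given surfaces:
  Surface 1: 60.0 * 0.52 = 31.2
  Surface 2: 84.4 * 0.67 = 56.548
  Surface 3: 34.8 * 0.53 = 18.444
  Surface 4: 33.0 * 0.14 = 4.62
Formula: A = sum(Si * alpha_i)
A = 31.2 + 56.548 + 18.444 + 4.62
A = 110.81

110.81 sabins


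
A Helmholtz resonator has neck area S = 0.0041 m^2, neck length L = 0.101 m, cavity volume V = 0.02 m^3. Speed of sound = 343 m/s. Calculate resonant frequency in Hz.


Given values:
  S = 0.0041 m^2, L = 0.101 m, V = 0.02 m^3, c = 343 m/s
Formula: f = (c / (2*pi)) * sqrt(S / (V * L))
Compute V * L = 0.02 * 0.101 = 0.00202
Compute S / (V * L) = 0.0041 / 0.00202 = 2.0297
Compute sqrt(2.0297) = 1.424675
Compute c / (2*pi) = 343 / 6.283185 = 54.590148
f = 54.590148 * 1.424675 = 77.77

77.77 Hz


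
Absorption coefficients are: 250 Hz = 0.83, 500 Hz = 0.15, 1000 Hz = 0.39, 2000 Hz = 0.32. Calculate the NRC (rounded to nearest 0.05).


Given values:
  a_250 = 0.83, a_500 = 0.15
  a_1000 = 0.39, a_2000 = 0.32
Formula: NRC = (a250 + a500 + a1000 + a2000) / 4
Sum = 0.83 + 0.15 + 0.39 + 0.32 = 1.69
NRC = 1.69 / 4 = 0.4225
Rounded to nearest 0.05: 0.4

0.4


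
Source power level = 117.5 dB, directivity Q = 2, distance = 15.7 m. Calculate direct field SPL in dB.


Given values:
  Lw = 117.5 dB, Q = 2, r = 15.7 m
Formula: SPL = Lw + 10 * log10(Q / (4 * pi * r^2))
Compute 4 * pi * r^2 = 4 * pi * 15.7^2 = 3097.4847
Compute Q / denom = 2 / 3097.4847 = 0.00064569
Compute 10 * log10(0.00064569) = -31.8998
SPL = 117.5 + (-31.8998) = 85.6

85.6 dB


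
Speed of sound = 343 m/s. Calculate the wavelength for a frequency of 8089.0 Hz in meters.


Given values:
  c = 343 m/s, f = 8089.0 Hz
Formula: lambda = c / f
lambda = 343 / 8089.0
lambda = 0.0424

0.0424 m


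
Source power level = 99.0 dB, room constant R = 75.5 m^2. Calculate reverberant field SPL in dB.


Given values:
  Lw = 99.0 dB, R = 75.5 m^2
Formula: SPL = Lw + 10 * log10(4 / R)
Compute 4 / R = 4 / 75.5 = 0.05298
Compute 10 * log10(0.05298) = -12.7589
SPL = 99.0 + (-12.7589) = 86.24

86.24 dB


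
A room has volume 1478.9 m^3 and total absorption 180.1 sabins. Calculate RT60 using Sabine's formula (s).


Given values:
  V = 1478.9 m^3
  A = 180.1 sabins
Formula: RT60 = 0.161 * V / A
Numerator: 0.161 * 1478.9 = 238.1029
RT60 = 238.1029 / 180.1 = 1.322

1.322 s


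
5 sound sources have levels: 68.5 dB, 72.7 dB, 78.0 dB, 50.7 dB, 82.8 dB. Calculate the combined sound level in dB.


Formula: L_total = 10 * log10( sum(10^(Li/10)) )
  Source 1: 10^(68.5/10) = 7079457.8438
  Source 2: 10^(72.7/10) = 18620871.3666
  Source 3: 10^(78.0/10) = 63095734.448
  Source 4: 10^(50.7/10) = 117489.7555
  Source 5: 10^(82.8/10) = 190546071.7963
Sum of linear values = 279459625.2102
L_total = 10 * log10(279459625.2102) = 84.46

84.46 dB


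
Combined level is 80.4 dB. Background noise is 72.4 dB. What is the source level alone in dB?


Given values:
  L_total = 80.4 dB, L_bg = 72.4 dB
Formula: L_source = 10 * log10(10^(L_total/10) - 10^(L_bg/10))
Convert to linear:
  10^(80.4/10) = 109647819.6143
  10^(72.4/10) = 17378008.2875
Difference: 109647819.6143 - 17378008.2875 = 92269811.3268
L_source = 10 * log10(92269811.3268) = 79.65

79.65 dB


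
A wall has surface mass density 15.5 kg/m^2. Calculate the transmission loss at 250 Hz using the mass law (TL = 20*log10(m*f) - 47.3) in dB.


Given values:
  m = 15.5 kg/m^2, f = 250 Hz
Formula: TL = 20 * log10(m * f) - 47.3
Compute m * f = 15.5 * 250 = 3875.0
Compute log10(3875.0) = 3.588272
Compute 20 * 3.588272 = 71.7654
TL = 71.7654 - 47.3 = 24.47

24.47 dB


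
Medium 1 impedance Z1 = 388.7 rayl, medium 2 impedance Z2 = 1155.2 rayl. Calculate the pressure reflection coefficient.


Given values:
  Z1 = 388.7 rayl, Z2 = 1155.2 rayl
Formula: R = (Z2 - Z1) / (Z2 + Z1)
Numerator: Z2 - Z1 = 1155.2 - 388.7 = 766.5
Denominator: Z2 + Z1 = 1155.2 + 388.7 = 1543.9
R = 766.5 / 1543.9 = 0.4965

0.4965


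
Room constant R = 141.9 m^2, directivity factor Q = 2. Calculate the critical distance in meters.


Given values:
  R = 141.9 m^2, Q = 2
Formula: d_c = 0.141 * sqrt(Q * R)
Compute Q * R = 2 * 141.9 = 283.8
Compute sqrt(283.8) = 16.8464
d_c = 0.141 * 16.8464 = 2.375

2.375 m


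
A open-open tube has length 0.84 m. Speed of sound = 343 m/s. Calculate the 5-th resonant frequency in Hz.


Given values:
  Tube type: open-open, L = 0.84 m, c = 343 m/s, n = 5
Formula: f_n = n * c / (2 * L)
Compute 2 * L = 2 * 0.84 = 1.68
f = 5 * 343 / 1.68
f = 1020.83

1020.83 Hz


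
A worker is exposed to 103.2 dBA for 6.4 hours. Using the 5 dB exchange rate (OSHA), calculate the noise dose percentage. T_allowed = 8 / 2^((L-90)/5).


Given values:
  L = 103.2 dBA, T = 6.4 hours
Formula: T_allowed = 8 / 2^((L - 90) / 5)
Compute exponent: (103.2 - 90) / 5 = 2.64
Compute 2^(2.64) = 6.233317
T_allowed = 8 / 6.233317 = 1.283426 hours
Dose = (T / T_allowed) * 100
Dose = (6.4 / 1.283426) * 100 = 498.67

498.67 %


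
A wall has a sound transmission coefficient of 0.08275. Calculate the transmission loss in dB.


Given values:
  tau = 0.08275
Formula: TL = 10 * log10(1 / tau)
Compute 1 / tau = 1 / 0.08275 = 12.0846
Compute log10(12.0846) = 1.082232
TL = 10 * 1.082232 = 10.82

10.82 dB


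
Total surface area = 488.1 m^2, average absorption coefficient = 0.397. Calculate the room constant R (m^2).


Given values:
  S = 488.1 m^2, alpha = 0.397
Formula: R = S * alpha / (1 - alpha)
Numerator: 488.1 * 0.397 = 193.7757
Denominator: 1 - 0.397 = 0.603
R = 193.7757 / 0.603 = 321.35

321.35 m^2


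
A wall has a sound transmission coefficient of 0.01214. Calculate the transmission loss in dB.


Given values:
  tau = 0.01214
Formula: TL = 10 * log10(1 / tau)
Compute 1 / tau = 1 / 0.01214 = 82.3723
Compute log10(82.3723) = 1.915781
TL = 10 * 1.915781 = 19.16

19.16 dB


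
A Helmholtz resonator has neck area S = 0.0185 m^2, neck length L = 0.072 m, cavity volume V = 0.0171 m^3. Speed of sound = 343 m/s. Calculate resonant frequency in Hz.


Given values:
  S = 0.0185 m^2, L = 0.072 m, V = 0.0171 m^3, c = 343 m/s
Formula: f = (c / (2*pi)) * sqrt(S / (V * L))
Compute V * L = 0.0171 * 0.072 = 0.0012312
Compute S / (V * L) = 0.0185 / 0.0012312 = 15.026
Compute sqrt(15.026) = 3.876338
Compute c / (2*pi) = 343 / 6.283185 = 54.590148
f = 54.590148 * 3.876338 = 211.61

211.61 Hz


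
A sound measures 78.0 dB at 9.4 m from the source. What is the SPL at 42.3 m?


Given values:
  SPL1 = 78.0 dB, r1 = 9.4 m, r2 = 42.3 m
Formula: SPL2 = SPL1 - 20 * log10(r2 / r1)
Compute ratio: r2 / r1 = 42.3 / 9.4 = 4.5
Compute log10: log10(4.5) = 0.653213
Compute drop: 20 * 0.653213 = 13.0643
SPL2 = 78.0 - 13.0643 = 64.94

64.94 dB


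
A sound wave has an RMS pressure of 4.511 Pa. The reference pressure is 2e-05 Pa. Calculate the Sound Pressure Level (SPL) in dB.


Given values:
  p = 4.511 Pa
  p_ref = 2e-05 Pa
Formula: SPL = 20 * log10(p / p_ref)
Compute ratio: p / p_ref = 4.511 / 2e-05 = 225550
Compute log10: log10(225550) = 5.353243
Multiply: SPL = 20 * 5.353243 = 107.06

107.06 dB


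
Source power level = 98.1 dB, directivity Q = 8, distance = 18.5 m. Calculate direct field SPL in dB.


Given values:
  Lw = 98.1 dB, Q = 8, r = 18.5 m
Formula: SPL = Lw + 10 * log10(Q / (4 * pi * r^2))
Compute 4 * pi * r^2 = 4 * pi * 18.5^2 = 4300.8403
Compute Q / denom = 8 / 4300.8403 = 0.0018601
Compute 10 * log10(0.0018601) = -27.3046
SPL = 98.1 + (-27.3046) = 70.8

70.8 dB


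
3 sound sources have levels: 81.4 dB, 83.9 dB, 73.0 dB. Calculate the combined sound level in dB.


Formula: L_total = 10 * log10( sum(10^(Li/10)) )
  Source 1: 10^(81.4/10) = 138038426.4603
  Source 2: 10^(83.9/10) = 245470891.5685
  Source 3: 10^(73.0/10) = 19952623.1497
Sum of linear values = 403461941.1785
L_total = 10 * log10(403461941.1785) = 86.06

86.06 dB


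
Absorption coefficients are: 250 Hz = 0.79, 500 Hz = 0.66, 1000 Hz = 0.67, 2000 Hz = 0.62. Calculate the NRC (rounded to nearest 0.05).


Given values:
  a_250 = 0.79, a_500 = 0.66
  a_1000 = 0.67, a_2000 = 0.62
Formula: NRC = (a250 + a500 + a1000 + a2000) / 4
Sum = 0.79 + 0.66 + 0.67 + 0.62 = 2.74
NRC = 2.74 / 4 = 0.685
Rounded to nearest 0.05: 0.7

0.7


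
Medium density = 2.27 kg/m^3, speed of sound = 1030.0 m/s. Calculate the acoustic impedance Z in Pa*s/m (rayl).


Given values:
  rho = 2.27 kg/m^3
  c = 1030.0 m/s
Formula: Z = rho * c
Z = 2.27 * 1030.0
Z = 2338.1

2338.1 rayl


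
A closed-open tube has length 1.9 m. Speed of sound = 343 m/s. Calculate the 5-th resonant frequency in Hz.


Given values:
  Tube type: closed-open, L = 1.9 m, c = 343 m/s, n = 5
Formula: f_n = (2n - 1) * c / (4 * L)
Compute 2n - 1 = 2*5 - 1 = 9
Compute 4 * L = 4 * 1.9 = 7.6
f = 9 * 343 / 7.6
f = 406.18

406.18 Hz


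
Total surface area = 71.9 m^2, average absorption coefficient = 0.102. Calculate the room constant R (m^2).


Given values:
  S = 71.9 m^2, alpha = 0.102
Formula: R = S * alpha / (1 - alpha)
Numerator: 71.9 * 0.102 = 7.3338
Denominator: 1 - 0.102 = 0.898
R = 7.3338 / 0.898 = 8.17

8.17 m^2


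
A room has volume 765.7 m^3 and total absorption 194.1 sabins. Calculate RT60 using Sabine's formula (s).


Given values:
  V = 765.7 m^3
  A = 194.1 sabins
Formula: RT60 = 0.161 * V / A
Numerator: 0.161 * 765.7 = 123.2777
RT60 = 123.2777 / 194.1 = 0.635

0.635 s


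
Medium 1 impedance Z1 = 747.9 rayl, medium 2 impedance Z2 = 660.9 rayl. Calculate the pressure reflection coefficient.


Given values:
  Z1 = 747.9 rayl, Z2 = 660.9 rayl
Formula: R = (Z2 - Z1) / (Z2 + Z1)
Numerator: Z2 - Z1 = 660.9 - 747.9 = -87.0
Denominator: Z2 + Z1 = 660.9 + 747.9 = 1408.8
R = -87.0 / 1408.8 = -0.0618

-0.0618


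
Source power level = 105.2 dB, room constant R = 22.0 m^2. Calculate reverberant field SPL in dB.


Given values:
  Lw = 105.2 dB, R = 22.0 m^2
Formula: SPL = Lw + 10 * log10(4 / R)
Compute 4 / R = 4 / 22.0 = 0.181818
Compute 10 * log10(0.181818) = -7.4036
SPL = 105.2 + (-7.4036) = 97.8

97.8 dB


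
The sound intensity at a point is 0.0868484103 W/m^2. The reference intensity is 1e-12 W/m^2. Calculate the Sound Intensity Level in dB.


Given values:
  I = 0.0868484103 W/m^2
  I_ref = 1e-12 W/m^2
Formula: SIL = 10 * log10(I / I_ref)
Compute ratio: I / I_ref = 86848410300
Compute log10: log10(86848410300) = 10.938762
Multiply: SIL = 10 * 10.938762 = 109.39

109.39 dB


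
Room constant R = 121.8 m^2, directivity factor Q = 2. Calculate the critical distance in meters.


Given values:
  R = 121.8 m^2, Q = 2
Formula: d_c = 0.141 * sqrt(Q * R)
Compute Q * R = 2 * 121.8 = 243.6
Compute sqrt(243.6) = 15.6077
d_c = 0.141 * 15.6077 = 2.201

2.201 m


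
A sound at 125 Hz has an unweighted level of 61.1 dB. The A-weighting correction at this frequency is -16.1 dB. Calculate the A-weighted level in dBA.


Given values:
  SPL = 61.1 dB
  A-weighting at 125 Hz = -16.1 dB
Formula: L_A = SPL + A_weight
L_A = 61.1 + (-16.1)
L_A = 45.0

45.0 dBA


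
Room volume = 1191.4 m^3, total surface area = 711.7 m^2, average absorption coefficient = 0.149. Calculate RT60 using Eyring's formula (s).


Given values:
  V = 1191.4 m^3, S = 711.7 m^2, alpha = 0.149
Formula: RT60 = 0.161 * V / (-S * ln(1 - alpha))
Compute ln(1 - 0.149) = ln(0.851) = -0.161343
Denominator: -711.7 * -0.161343 = 114.8278
Numerator: 0.161 * 1191.4 = 191.8154
RT60 = 191.8154 / 114.8278 = 1.67

1.67 s


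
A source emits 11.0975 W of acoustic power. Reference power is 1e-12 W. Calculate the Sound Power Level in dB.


Given values:
  W = 11.0975 W
  W_ref = 1e-12 W
Formula: SWL = 10 * log10(W / W_ref)
Compute ratio: W / W_ref = 11097500000000
Compute log10: log10(11097500000000) = 13.045225
Multiply: SWL = 10 * 13.045225 = 130.45

130.45 dB


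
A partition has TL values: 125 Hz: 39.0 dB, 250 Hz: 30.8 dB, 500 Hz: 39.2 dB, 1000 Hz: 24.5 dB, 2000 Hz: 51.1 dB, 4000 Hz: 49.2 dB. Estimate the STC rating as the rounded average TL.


Given TL values at each frequency:
  125 Hz: 39.0 dB
  250 Hz: 30.8 dB
  500 Hz: 39.2 dB
  1000 Hz: 24.5 dB
  2000 Hz: 51.1 dB
  4000 Hz: 49.2 dB
Formula: STC ~ round(average of TL values)
Sum = 39.0 + 30.8 + 39.2 + 24.5 + 51.1 + 49.2 = 233.8
Average = 233.8 / 6 = 38.97
Rounded: 39

39


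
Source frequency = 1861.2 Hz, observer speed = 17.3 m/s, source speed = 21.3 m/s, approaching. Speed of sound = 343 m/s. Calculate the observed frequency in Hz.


Given values:
  f_s = 1861.2 Hz, v_o = 17.3 m/s, v_s = 21.3 m/s
  Direction: approaching
Formula: f_o = f_s * (c + v_o) / (c - v_s)
Numerator: c + v_o = 343 + 17.3 = 360.3
Denominator: c - v_s = 343 - 21.3 = 321.7
f_o = 1861.2 * 360.3 / 321.7 = 2084.52

2084.52 Hz


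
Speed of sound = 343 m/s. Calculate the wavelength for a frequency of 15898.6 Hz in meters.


Given values:
  c = 343 m/s, f = 15898.6 Hz
Formula: lambda = c / f
lambda = 343 / 15898.6
lambda = 0.0216

0.0216 m


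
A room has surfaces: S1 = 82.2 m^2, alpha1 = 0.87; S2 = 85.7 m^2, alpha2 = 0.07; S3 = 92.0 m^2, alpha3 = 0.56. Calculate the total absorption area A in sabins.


Given surfaces:
  Surface 1: 82.2 * 0.87 = 71.514
  Surface 2: 85.7 * 0.07 = 5.999
  Surface 3: 92.0 * 0.56 = 51.52
Formula: A = sum(Si * alpha_i)
A = 71.514 + 5.999 + 51.52
A = 129.03

129.03 sabins


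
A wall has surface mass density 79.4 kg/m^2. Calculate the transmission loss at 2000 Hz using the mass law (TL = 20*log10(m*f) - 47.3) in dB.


Given values:
  m = 79.4 kg/m^2, f = 2000 Hz
Formula: TL = 20 * log10(m * f) - 47.3
Compute m * f = 79.4 * 2000 = 158800.0
Compute log10(158800.0) = 5.20085
Compute 20 * 5.20085 = 104.017
TL = 104.017 - 47.3 = 56.72

56.72 dB


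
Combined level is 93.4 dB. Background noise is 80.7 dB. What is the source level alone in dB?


Given values:
  L_total = 93.4 dB, L_bg = 80.7 dB
Formula: L_source = 10 * log10(10^(L_total/10) - 10^(L_bg/10))
Convert to linear:
  10^(93.4/10) = 2187761623.9496
  10^(80.7/10) = 117489755.494
Difference: 2187761623.9496 - 117489755.494 = 2070271868.4556
L_source = 10 * log10(2070271868.4556) = 93.16

93.16 dB


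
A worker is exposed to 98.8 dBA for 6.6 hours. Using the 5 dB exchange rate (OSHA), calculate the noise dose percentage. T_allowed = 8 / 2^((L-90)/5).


Given values:
  L = 98.8 dBA, T = 6.6 hours
Formula: T_allowed = 8 / 2^((L - 90) / 5)
Compute exponent: (98.8 - 90) / 5 = 1.76
Compute 2^(1.76) = 3.386981
T_allowed = 8 / 3.386981 = 2.361985 hours
Dose = (T / T_allowed) * 100
Dose = (6.6 / 2.361985) * 100 = 279.43

279.43 %


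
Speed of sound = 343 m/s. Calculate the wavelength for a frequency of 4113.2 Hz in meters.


Given values:
  c = 343 m/s, f = 4113.2 Hz
Formula: lambda = c / f
lambda = 343 / 4113.2
lambda = 0.0834

0.0834 m


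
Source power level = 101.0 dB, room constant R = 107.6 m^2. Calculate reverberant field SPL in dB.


Given values:
  Lw = 101.0 dB, R = 107.6 m^2
Formula: SPL = Lw + 10 * log10(4 / R)
Compute 4 / R = 4 / 107.6 = 0.037175
Compute 10 * log10(0.037175) = -14.2975
SPL = 101.0 + (-14.2975) = 86.7

86.7 dB


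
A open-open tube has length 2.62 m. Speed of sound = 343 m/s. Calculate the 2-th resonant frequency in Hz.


Given values:
  Tube type: open-open, L = 2.62 m, c = 343 m/s, n = 2
Formula: f_n = n * c / (2 * L)
Compute 2 * L = 2 * 2.62 = 5.24
f = 2 * 343 / 5.24
f = 130.92

130.92 Hz


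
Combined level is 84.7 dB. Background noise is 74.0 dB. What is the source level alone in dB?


Given values:
  L_total = 84.7 dB, L_bg = 74.0 dB
Formula: L_source = 10 * log10(10^(L_total/10) - 10^(L_bg/10))
Convert to linear:
  10^(84.7/10) = 295120922.6666
  10^(74.0/10) = 25118864.3151
Difference: 295120922.6666 - 25118864.3151 = 270002058.3515
L_source = 10 * log10(270002058.3515) = 84.31

84.31 dB


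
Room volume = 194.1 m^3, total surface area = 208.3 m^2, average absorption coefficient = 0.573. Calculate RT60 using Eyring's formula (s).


Given values:
  V = 194.1 m^3, S = 208.3 m^2, alpha = 0.573
Formula: RT60 = 0.161 * V / (-S * ln(1 - alpha))
Compute ln(1 - 0.573) = ln(0.427) = -0.850971
Denominator: -208.3 * -0.850971 = 177.2573
Numerator: 0.161 * 194.1 = 31.2501
RT60 = 31.2501 / 177.2573 = 0.176

0.176 s


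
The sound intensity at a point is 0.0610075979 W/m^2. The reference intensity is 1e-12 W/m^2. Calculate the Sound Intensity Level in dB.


Given values:
  I = 0.0610075979 W/m^2
  I_ref = 1e-12 W/m^2
Formula: SIL = 10 * log10(I / I_ref)
Compute ratio: I / I_ref = 61007597900
Compute log10: log10(61007597900) = 10.785384
Multiply: SIL = 10 * 10.785384 = 107.85

107.85 dB


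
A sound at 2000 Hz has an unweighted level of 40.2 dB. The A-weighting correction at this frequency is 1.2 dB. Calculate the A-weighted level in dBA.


Given values:
  SPL = 40.2 dB
  A-weighting at 2000 Hz = 1.2 dB
Formula: L_A = SPL + A_weight
L_A = 40.2 + (1.2)
L_A = 41.4

41.4 dBA


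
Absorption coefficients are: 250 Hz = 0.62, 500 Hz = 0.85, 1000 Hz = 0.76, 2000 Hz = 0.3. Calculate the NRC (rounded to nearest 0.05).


Given values:
  a_250 = 0.62, a_500 = 0.85
  a_1000 = 0.76, a_2000 = 0.3
Formula: NRC = (a250 + a500 + a1000 + a2000) / 4
Sum = 0.62 + 0.85 + 0.76 + 0.3 = 2.53
NRC = 2.53 / 4 = 0.6325
Rounded to nearest 0.05: 0.65

0.65


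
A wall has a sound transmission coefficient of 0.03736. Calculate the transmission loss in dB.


Given values:
  tau = 0.03736
Formula: TL = 10 * log10(1 / tau)
Compute 1 / tau = 1 / 0.03736 = 26.7666
Compute log10(26.7666) = 1.427593
TL = 10 * 1.427593 = 14.28

14.28 dB


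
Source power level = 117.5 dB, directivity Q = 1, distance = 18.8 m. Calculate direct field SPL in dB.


Given values:
  Lw = 117.5 dB, Q = 1, r = 18.8 m
Formula: SPL = Lw + 10 * log10(Q / (4 * pi * r^2))
Compute 4 * pi * r^2 = 4 * pi * 18.8^2 = 4441.458
Compute Q / denom = 1 / 4441.458 = 0.00022515
Compute 10 * log10(0.00022515) = -36.4753
SPL = 117.5 + (-36.4753) = 81.02

81.02 dB


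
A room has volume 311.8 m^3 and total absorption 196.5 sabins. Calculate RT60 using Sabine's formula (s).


Given values:
  V = 311.8 m^3
  A = 196.5 sabins
Formula: RT60 = 0.161 * V / A
Numerator: 0.161 * 311.8 = 50.1998
RT60 = 50.1998 / 196.5 = 0.255

0.255 s


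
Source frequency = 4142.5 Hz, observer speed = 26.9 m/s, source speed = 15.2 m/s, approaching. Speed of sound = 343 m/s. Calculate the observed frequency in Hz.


Given values:
  f_s = 4142.5 Hz, v_o = 26.9 m/s, v_s = 15.2 m/s
  Direction: approaching
Formula: f_o = f_s * (c + v_o) / (c - v_s)
Numerator: c + v_o = 343 + 26.9 = 369.9
Denominator: c - v_s = 343 - 15.2 = 327.8
f_o = 4142.5 * 369.9 / 327.8 = 4674.53

4674.53 Hz


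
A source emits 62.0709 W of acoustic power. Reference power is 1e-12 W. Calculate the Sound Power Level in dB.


Given values:
  W = 62.0709 W
  W_ref = 1e-12 W
Formula: SWL = 10 * log10(W / W_ref)
Compute ratio: W / W_ref = 62070900000000
Compute log10: log10(62070900000000) = 13.792888
Multiply: SWL = 10 * 13.792888 = 137.93

137.93 dB


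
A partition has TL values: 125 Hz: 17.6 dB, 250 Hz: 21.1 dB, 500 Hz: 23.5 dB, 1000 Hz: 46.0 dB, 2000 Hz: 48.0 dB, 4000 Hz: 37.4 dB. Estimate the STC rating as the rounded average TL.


Given TL values at each frequency:
  125 Hz: 17.6 dB
  250 Hz: 21.1 dB
  500 Hz: 23.5 dB
  1000 Hz: 46.0 dB
  2000 Hz: 48.0 dB
  4000 Hz: 37.4 dB
Formula: STC ~ round(average of TL values)
Sum = 17.6 + 21.1 + 23.5 + 46.0 + 48.0 + 37.4 = 193.6
Average = 193.6 / 6 = 32.27
Rounded: 32

32


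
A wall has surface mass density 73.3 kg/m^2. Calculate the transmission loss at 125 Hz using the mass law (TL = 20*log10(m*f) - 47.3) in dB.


Given values:
  m = 73.3 kg/m^2, f = 125 Hz
Formula: TL = 20 * log10(m * f) - 47.3
Compute m * f = 73.3 * 125 = 9162.5
Compute log10(9162.5) = 3.962014
Compute 20 * 3.962014 = 79.2403
TL = 79.2403 - 47.3 = 31.94

31.94 dB


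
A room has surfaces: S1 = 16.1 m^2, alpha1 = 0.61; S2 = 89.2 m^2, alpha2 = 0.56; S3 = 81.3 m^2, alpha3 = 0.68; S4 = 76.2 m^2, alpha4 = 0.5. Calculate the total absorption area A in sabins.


Given surfaces:
  Surface 1: 16.1 * 0.61 = 9.821
  Surface 2: 89.2 * 0.56 = 49.952
  Surface 3: 81.3 * 0.68 = 55.284
  Surface 4: 76.2 * 0.5 = 38.1
Formula: A = sum(Si * alpha_i)
A = 9.821 + 49.952 + 55.284 + 38.1
A = 153.16

153.16 sabins


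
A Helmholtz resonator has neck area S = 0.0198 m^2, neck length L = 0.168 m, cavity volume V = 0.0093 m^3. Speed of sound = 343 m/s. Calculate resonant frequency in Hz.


Given values:
  S = 0.0198 m^2, L = 0.168 m, V = 0.0093 m^3, c = 343 m/s
Formula: f = (c / (2*pi)) * sqrt(S / (V * L))
Compute V * L = 0.0093 * 0.168 = 0.0015624
Compute S / (V * L) = 0.0198 / 0.0015624 = 12.6728
Compute sqrt(12.6728) = 3.559888
Compute c / (2*pi) = 343 / 6.283185 = 54.590148
f = 54.590148 * 3.559888 = 194.33

194.33 Hz


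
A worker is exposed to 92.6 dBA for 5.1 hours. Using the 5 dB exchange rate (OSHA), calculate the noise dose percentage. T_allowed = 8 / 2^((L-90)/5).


Given values:
  L = 92.6 dBA, T = 5.1 hours
Formula: T_allowed = 8 / 2^((L - 90) / 5)
Compute exponent: (92.6 - 90) / 5 = 0.52
Compute 2^(0.52) = 1.433955
T_allowed = 8 / 1.433955 = 5.578976 hours
Dose = (T / T_allowed) * 100
Dose = (5.1 / 5.578976) * 100 = 91.41

91.41 %


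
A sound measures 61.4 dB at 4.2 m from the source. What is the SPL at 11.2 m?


Given values:
  SPL1 = 61.4 dB, r1 = 4.2 m, r2 = 11.2 m
Formula: SPL2 = SPL1 - 20 * log10(r2 / r1)
Compute ratio: r2 / r1 = 11.2 / 4.2 = 2.6667
Compute log10: log10(2.6667) = 0.425974
Compute drop: 20 * 0.425974 = 8.5195
SPL2 = 61.4 - 8.5195 = 52.88

52.88 dB


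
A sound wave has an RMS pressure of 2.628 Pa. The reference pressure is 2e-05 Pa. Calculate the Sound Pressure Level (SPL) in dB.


Given values:
  p = 2.628 Pa
  p_ref = 2e-05 Pa
Formula: SPL = 20 * log10(p / p_ref)
Compute ratio: p / p_ref = 2.628 / 2e-05 = 131400
Compute log10: log10(131400) = 5.118595
Multiply: SPL = 20 * 5.118595 = 102.37

102.37 dB


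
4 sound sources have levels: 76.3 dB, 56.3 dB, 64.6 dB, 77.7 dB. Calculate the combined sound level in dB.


Formula: L_total = 10 * log10( sum(10^(Li/10)) )
  Source 1: 10^(76.3/10) = 42657951.8802
  Source 2: 10^(56.3/10) = 426579.5188
  Source 3: 10^(64.6/10) = 2884031.5031
  Source 4: 10^(77.7/10) = 58884365.5356
Sum of linear values = 104852928.4377
L_total = 10 * log10(104852928.4377) = 80.21

80.21 dB


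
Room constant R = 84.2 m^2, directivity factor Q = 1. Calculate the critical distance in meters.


Given values:
  R = 84.2 m^2, Q = 1
Formula: d_c = 0.141 * sqrt(Q * R)
Compute Q * R = 1 * 84.2 = 84.2
Compute sqrt(84.2) = 9.1761
d_c = 0.141 * 9.1761 = 1.294

1.294 m


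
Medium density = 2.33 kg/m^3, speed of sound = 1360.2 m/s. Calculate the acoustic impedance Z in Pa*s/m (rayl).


Given values:
  rho = 2.33 kg/m^3
  c = 1360.2 m/s
Formula: Z = rho * c
Z = 2.33 * 1360.2
Z = 3169.27

3169.27 rayl


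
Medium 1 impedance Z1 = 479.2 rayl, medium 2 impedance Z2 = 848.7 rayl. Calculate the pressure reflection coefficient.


Given values:
  Z1 = 479.2 rayl, Z2 = 848.7 rayl
Formula: R = (Z2 - Z1) / (Z2 + Z1)
Numerator: Z2 - Z1 = 848.7 - 479.2 = 369.5
Denominator: Z2 + Z1 = 848.7 + 479.2 = 1327.9
R = 369.5 / 1327.9 = 0.2783

0.2783


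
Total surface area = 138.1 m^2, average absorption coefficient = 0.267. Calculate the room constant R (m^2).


Given values:
  S = 138.1 m^2, alpha = 0.267
Formula: R = S * alpha / (1 - alpha)
Numerator: 138.1 * 0.267 = 36.8727
Denominator: 1 - 0.267 = 0.733
R = 36.8727 / 0.733 = 50.3

50.3 m^2


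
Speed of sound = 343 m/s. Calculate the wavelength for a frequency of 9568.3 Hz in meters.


Given values:
  c = 343 m/s, f = 9568.3 Hz
Formula: lambda = c / f
lambda = 343 / 9568.3
lambda = 0.0358

0.0358 m


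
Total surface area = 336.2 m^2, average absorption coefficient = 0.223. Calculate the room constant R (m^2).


Given values:
  S = 336.2 m^2, alpha = 0.223
Formula: R = S * alpha / (1 - alpha)
Numerator: 336.2 * 0.223 = 74.9726
Denominator: 1 - 0.223 = 0.777
R = 74.9726 / 0.777 = 96.49

96.49 m^2


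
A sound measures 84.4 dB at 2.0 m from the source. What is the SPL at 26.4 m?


Given values:
  SPL1 = 84.4 dB, r1 = 2.0 m, r2 = 26.4 m
Formula: SPL2 = SPL1 - 20 * log10(r2 / r1)
Compute ratio: r2 / r1 = 26.4 / 2.0 = 13.2
Compute log10: log10(13.2) = 1.120574
Compute drop: 20 * 1.120574 = 22.4115
SPL2 = 84.4 - 22.4115 = 61.99

61.99 dB


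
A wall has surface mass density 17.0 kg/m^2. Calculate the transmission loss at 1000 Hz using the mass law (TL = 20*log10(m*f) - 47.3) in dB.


Given values:
  m = 17.0 kg/m^2, f = 1000 Hz
Formula: TL = 20 * log10(m * f) - 47.3
Compute m * f = 17.0 * 1000 = 17000.0
Compute log10(17000.0) = 4.230449
Compute 20 * 4.230449 = 84.609
TL = 84.609 - 47.3 = 37.31

37.31 dB


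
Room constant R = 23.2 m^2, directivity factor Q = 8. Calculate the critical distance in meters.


Given values:
  R = 23.2 m^2, Q = 8
Formula: d_c = 0.141 * sqrt(Q * R)
Compute Q * R = 8 * 23.2 = 185.6
Compute sqrt(185.6) = 13.6235
d_c = 0.141 * 13.6235 = 1.921

1.921 m


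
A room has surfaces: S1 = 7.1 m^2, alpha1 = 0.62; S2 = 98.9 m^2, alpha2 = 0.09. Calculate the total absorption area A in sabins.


Given surfaces:
  Surface 1: 7.1 * 0.62 = 4.402
  Surface 2: 98.9 * 0.09 = 8.901
Formula: A = sum(Si * alpha_i)
A = 4.402 + 8.901
A = 13.3

13.3 sabins


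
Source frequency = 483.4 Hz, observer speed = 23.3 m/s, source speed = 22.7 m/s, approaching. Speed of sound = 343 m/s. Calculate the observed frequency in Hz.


Given values:
  f_s = 483.4 Hz, v_o = 23.3 m/s, v_s = 22.7 m/s
  Direction: approaching
Formula: f_o = f_s * (c + v_o) / (c - v_s)
Numerator: c + v_o = 343 + 23.3 = 366.3
Denominator: c - v_s = 343 - 22.7 = 320.3
f_o = 483.4 * 366.3 / 320.3 = 552.82

552.82 Hz


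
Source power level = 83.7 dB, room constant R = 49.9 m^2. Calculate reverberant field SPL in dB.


Given values:
  Lw = 83.7 dB, R = 49.9 m^2
Formula: SPL = Lw + 10 * log10(4 / R)
Compute 4 / R = 4 / 49.9 = 0.08016
Compute 10 * log10(0.08016) = -10.9604
SPL = 83.7 + (-10.9604) = 72.74

72.74 dB


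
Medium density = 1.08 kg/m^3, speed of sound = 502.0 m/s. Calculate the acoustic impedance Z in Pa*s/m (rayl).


Given values:
  rho = 1.08 kg/m^3
  c = 502.0 m/s
Formula: Z = rho * c
Z = 1.08 * 502.0
Z = 542.16

542.16 rayl


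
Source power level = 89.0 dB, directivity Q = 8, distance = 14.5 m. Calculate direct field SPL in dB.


Given values:
  Lw = 89.0 dB, Q = 8, r = 14.5 m
Formula: SPL = Lw + 10 * log10(Q / (4 * pi * r^2))
Compute 4 * pi * r^2 = 4 * pi * 14.5^2 = 2642.0794
Compute Q / denom = 8 / 2642.0794 = 0.00302792
Compute 10 * log10(0.00302792) = -25.1886
SPL = 89.0 + (-25.1886) = 63.81

63.81 dB


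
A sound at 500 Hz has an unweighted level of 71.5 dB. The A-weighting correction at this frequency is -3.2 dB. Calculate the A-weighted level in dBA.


Given values:
  SPL = 71.5 dB
  A-weighting at 500 Hz = -3.2 dB
Formula: L_A = SPL + A_weight
L_A = 71.5 + (-3.2)
L_A = 68.3

68.3 dBA


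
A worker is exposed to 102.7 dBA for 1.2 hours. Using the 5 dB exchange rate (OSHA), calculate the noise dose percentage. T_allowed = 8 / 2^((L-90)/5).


Given values:
  L = 102.7 dBA, T = 1.2 hours
Formula: T_allowed = 8 / 2^((L - 90) / 5)
Compute exponent: (102.7 - 90) / 5 = 2.54
Compute 2^(2.54) = 5.81589
T_allowed = 8 / 5.81589 = 1.375542 hours
Dose = (T / T_allowed) * 100
Dose = (1.2 / 1.375542) * 100 = 87.24

87.24 %


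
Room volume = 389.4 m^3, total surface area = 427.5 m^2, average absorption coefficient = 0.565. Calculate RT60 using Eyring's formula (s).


Given values:
  V = 389.4 m^3, S = 427.5 m^2, alpha = 0.565
Formula: RT60 = 0.161 * V / (-S * ln(1 - alpha))
Compute ln(1 - 0.565) = ln(0.435) = -0.832409
Denominator: -427.5 * -0.832409 = 355.8548
Numerator: 0.161 * 389.4 = 62.6934
RT60 = 62.6934 / 355.8548 = 0.176

0.176 s
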